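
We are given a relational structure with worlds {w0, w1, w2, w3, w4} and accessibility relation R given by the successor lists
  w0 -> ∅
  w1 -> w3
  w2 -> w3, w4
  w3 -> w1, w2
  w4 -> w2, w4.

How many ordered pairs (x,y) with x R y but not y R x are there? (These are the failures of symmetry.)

R is symmetric; there are no such tuples.

0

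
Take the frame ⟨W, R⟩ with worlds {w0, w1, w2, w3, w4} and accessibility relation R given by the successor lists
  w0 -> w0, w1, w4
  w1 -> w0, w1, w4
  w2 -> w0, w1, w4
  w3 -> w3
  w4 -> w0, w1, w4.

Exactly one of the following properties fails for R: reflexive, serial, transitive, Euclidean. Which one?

Reflexive: no — w2 is not related to itself.
Serial: yes — every world has a successor (e.g. w0 R w0).
Transitive: yes — every two-step R-path is closed by a direct edge.
Euclidean: yes — any two successors of a common world are R-related.
Only reflexive fails.

reflexive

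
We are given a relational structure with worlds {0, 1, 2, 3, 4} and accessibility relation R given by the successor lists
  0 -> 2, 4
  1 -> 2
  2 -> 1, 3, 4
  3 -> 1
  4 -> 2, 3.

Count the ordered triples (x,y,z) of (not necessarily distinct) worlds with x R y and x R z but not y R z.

14

Enumerating: (0,2,2), (0,4,4), (1,2,2), (2,1,1), (2,1,3), (2,1,4), (2,3,3), (2,3,4), (2,4,1), (2,4,4), (3,1,1), (4,2,2), (4,3,2), (4,3,3).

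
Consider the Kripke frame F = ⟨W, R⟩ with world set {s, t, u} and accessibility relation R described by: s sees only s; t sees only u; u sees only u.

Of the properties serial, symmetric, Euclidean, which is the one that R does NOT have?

Serial: yes — every world has a successor (e.g. s R s).
Symmetric: no — t R u but not u R t.
Euclidean: yes — any two successors of a common world are R-related.
Only symmetric fails.

symmetric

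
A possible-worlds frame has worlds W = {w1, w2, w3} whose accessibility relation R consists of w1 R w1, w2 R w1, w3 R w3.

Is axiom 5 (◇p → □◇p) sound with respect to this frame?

Axiom 5 corresponds to the accessibility relation being Euclidean.
Euclidean: yes — any two successors of a common world are R-related.

Yes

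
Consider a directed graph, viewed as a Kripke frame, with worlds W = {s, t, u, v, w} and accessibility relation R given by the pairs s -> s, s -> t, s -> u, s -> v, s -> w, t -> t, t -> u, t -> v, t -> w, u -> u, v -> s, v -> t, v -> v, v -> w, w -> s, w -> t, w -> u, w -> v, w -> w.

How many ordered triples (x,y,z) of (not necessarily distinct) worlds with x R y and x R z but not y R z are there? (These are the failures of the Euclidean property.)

17

Enumerating: (s,t,s), (s,u,s), (s,u,t), (s,u,v), (s,u,w), (s,v,u), (t,u,t), (t,u,v), (t,u,w), (t,v,u), (v,t,s), (w,t,s), (w,u,s), (w,u,t), (w,u,v), (w,u,w), (w,v,u).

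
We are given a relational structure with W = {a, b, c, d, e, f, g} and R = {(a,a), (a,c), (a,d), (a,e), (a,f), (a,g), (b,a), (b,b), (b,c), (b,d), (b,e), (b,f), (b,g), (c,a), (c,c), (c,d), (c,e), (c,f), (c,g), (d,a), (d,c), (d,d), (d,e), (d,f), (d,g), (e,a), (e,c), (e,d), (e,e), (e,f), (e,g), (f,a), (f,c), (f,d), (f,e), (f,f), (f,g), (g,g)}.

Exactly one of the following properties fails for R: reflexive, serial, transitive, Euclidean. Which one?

Euclidean

Reflexive: yes — every world is R-related to itself.
Serial: yes — every world has a successor (e.g. a R a).
Transitive: yes — every two-step R-path is closed by a direct edge.
Euclidean: no — a R g and a R c, but not g R c.
Only Euclidean fails.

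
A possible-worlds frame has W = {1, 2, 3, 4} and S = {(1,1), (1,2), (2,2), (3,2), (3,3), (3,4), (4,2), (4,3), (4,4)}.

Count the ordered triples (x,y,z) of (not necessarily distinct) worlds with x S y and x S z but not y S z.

Enumerating: (1,2,1), (3,2,3), (3,2,4), (4,2,3), (4,2,4).

5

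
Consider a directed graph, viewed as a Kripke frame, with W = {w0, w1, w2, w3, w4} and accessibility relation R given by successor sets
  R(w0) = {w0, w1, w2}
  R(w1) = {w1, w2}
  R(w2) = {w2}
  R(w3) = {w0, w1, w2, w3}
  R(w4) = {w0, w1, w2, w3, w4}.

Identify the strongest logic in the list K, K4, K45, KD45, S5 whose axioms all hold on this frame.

Transitive (axiom 4): yes — every two-step R-path is closed by a direct edge.
Euclidean (axiom 5): no — w0 R w2 and w0 R w1, but not w2 R w1.
Serial (axiom D): yes — every world has a successor (e.g. w0 R w0).
Reflexive (axiom T): yes — every world is R-related to itself.
So F validates K, K4; K45 would additionally require R to be Euclidean. The strongest is K4.

K4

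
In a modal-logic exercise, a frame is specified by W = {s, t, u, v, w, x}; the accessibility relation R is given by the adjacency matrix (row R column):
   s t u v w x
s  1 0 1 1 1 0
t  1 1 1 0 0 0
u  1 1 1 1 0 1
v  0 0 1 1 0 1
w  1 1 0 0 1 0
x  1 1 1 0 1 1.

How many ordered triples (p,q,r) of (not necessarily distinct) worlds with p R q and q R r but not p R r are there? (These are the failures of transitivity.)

Enumerating: (s,u,t), (s,u,x), (s,v,x), (s,w,t), (t,s,v), (t,s,w), (t,u,v), (t,u,x), (u,s,w), (u,x,w), (v,u,s), (v,u,t), … and 8 more.
Total: 20.

20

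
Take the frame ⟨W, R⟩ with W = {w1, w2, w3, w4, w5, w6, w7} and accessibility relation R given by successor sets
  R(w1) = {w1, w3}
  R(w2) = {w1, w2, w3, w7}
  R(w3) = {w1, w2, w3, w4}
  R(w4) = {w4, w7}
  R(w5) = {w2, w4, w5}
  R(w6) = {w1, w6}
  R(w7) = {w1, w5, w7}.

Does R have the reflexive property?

Reflexive: yes — every world is R-related to itself.

Yes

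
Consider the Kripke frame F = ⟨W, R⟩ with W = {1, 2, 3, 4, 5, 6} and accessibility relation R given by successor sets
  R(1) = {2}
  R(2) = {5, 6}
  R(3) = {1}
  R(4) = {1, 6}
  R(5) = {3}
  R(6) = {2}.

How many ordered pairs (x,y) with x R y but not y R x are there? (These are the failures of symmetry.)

6

Enumerating: (1,2), (2,5), (3,1), (4,1), (4,6), (5,3).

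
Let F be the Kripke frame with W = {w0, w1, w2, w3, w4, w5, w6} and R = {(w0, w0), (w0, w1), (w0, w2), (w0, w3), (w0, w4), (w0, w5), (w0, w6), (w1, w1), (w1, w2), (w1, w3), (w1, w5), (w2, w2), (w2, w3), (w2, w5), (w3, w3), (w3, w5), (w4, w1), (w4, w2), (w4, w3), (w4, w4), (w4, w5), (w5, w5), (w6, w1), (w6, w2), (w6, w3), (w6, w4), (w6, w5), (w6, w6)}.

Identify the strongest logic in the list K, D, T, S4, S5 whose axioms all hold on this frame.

Serial (axiom D): yes — every world has a successor (e.g. w0 R w0).
Reflexive (axiom T): yes — every world is R-related to itself.
Transitive (axiom 4): yes — every two-step R-path is closed by a direct edge.
Euclidean (axiom 5): no — w0 R w1 and w0 R w4, but not w1 R w4.
So F validates K, D, T, S4; S5 would additionally require R to be Euclidean. The strongest is S4.

S4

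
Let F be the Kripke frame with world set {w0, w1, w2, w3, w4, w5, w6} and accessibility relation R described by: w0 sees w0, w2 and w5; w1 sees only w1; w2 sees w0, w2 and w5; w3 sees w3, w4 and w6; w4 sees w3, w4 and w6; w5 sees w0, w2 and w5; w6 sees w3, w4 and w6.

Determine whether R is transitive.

Transitive: yes — every two-step R-path is closed by a direct edge.

Yes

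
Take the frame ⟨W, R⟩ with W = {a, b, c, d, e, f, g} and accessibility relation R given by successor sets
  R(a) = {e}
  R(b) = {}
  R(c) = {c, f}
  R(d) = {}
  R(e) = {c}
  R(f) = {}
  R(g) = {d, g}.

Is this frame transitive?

Transitive: no — a R e and e R c, but not a R c.

No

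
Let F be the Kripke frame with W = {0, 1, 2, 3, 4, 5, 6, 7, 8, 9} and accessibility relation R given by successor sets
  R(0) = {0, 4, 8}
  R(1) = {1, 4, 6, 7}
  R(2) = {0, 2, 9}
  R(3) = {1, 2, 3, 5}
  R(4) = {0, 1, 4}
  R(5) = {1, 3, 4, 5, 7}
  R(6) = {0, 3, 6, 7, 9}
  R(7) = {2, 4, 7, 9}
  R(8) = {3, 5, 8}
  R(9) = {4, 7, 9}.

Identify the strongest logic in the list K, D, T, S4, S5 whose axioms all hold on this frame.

T

Serial (axiom D): yes — every world has a successor (e.g. 0 R 0).
Reflexive (axiom T): yes — every world is R-related to itself.
Transitive (axiom 4): no — 0 R 4 and 4 R 1, but not 0 R 1.
Euclidean (axiom 5): no — 0 R 4 and 0 R 8, but not 4 R 8.
So F validates K, D, T; S4 would additionally require R to be transitive. The strongest is T.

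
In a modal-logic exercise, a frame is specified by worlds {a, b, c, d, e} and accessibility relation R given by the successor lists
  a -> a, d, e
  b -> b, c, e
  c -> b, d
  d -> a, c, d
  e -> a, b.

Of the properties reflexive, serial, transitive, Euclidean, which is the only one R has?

serial

Reflexive: no — c is not related to itself.
Serial: yes — every world has a successor (e.g. a R a).
Transitive: no — a R d and d R c, but not a R c.
Euclidean: no — a R d and a R e, but not d R e.
Only serial holds.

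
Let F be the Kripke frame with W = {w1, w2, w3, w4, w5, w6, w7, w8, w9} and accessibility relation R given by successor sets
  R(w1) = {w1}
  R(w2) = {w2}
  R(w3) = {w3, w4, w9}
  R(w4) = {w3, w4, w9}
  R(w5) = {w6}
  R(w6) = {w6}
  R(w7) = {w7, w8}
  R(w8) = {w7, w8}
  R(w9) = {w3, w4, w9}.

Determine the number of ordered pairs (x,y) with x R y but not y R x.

1

Enumerating: (w5,w6).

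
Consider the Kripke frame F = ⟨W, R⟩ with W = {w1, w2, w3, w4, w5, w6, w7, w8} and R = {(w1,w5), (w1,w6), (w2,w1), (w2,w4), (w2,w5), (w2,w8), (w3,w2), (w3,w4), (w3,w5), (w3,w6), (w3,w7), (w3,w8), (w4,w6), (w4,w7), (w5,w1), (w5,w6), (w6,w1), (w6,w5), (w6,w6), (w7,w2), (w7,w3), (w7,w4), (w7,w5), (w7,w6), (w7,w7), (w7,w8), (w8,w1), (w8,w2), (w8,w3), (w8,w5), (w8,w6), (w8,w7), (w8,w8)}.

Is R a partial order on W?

No

Reflexive: no — w1 is not related to itself.
Transitive: no — w2 R w1 and w1 R w6, but not w2 R w6.
Antisymmetric: no — w1 R w5 and w5 R w1 with w1 ≠ w5.
So R is not a partial order.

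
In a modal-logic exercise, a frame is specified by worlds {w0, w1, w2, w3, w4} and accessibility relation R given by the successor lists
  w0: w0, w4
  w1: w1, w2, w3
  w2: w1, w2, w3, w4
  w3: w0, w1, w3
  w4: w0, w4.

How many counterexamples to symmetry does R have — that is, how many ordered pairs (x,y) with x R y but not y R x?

3

Enumerating: (w2,w3), (w2,w4), (w3,w0).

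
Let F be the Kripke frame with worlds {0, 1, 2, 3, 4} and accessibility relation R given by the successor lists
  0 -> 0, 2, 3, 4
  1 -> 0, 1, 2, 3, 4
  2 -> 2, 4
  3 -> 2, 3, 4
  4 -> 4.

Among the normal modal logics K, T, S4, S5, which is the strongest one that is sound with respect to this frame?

S4

Reflexive (axiom T): yes — every world is R-related to itself.
Transitive (axiom 4): yes — every two-step R-path is closed by a direct edge.
Euclidean (axiom 5): no — 0 R 2 and 0 R 3, but not 2 R 3.
So F validates K, T, S4; S5 would additionally require R to be Euclidean. The strongest is S4.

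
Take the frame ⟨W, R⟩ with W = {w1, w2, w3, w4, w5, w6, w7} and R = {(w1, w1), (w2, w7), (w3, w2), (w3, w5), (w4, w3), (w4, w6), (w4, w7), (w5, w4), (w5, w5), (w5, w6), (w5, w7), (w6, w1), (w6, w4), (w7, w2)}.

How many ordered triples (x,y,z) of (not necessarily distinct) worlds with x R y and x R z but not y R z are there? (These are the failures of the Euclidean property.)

Enumerating: (w2,w7,w7), (w3,w2,w2), (w3,w2,w5), (w3,w5,w2), (w4,w3,w3), (w4,w3,w6), (w4,w3,w7), (w4,w6,w3), (w4,w6,w6), (w4,w6,w7), (w4,w7,w3), (w4,w7,w6), … and 14 more.
Total: 26.

26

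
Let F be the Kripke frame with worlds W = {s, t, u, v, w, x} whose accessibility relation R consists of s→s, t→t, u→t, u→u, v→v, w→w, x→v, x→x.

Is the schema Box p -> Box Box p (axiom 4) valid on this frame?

Yes

By correspondence theory, 4 is valid on a frame iff R is transitive.
Transitive: yes — every two-step R-path is closed by a direct edge.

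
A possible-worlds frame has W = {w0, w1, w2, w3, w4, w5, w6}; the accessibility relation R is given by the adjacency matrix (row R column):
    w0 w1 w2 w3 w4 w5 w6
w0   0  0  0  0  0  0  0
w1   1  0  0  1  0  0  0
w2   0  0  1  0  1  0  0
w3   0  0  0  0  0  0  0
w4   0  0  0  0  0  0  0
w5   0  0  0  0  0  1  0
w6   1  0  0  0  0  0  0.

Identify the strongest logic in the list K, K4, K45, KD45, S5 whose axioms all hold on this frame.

K4

Transitive (axiom 4): yes — every two-step R-path is closed by a direct edge.
Euclidean (axiom 5): no — w1 R w0 and w1 R w3, but not w0 R w3.
Serial (axiom D): no — w0 has no R-successor.
Reflexive (axiom T): no — w0 is not related to itself.
So F validates K, K4; K45 would additionally require R to be Euclidean. The strongest is K4.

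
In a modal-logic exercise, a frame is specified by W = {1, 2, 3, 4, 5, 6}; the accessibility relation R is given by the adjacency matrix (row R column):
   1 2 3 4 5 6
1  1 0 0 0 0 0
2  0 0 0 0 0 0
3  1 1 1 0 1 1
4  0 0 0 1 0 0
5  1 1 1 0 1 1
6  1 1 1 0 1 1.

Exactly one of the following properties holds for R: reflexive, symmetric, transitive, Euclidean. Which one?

Reflexive: no — 2 is not related to itself.
Symmetric: no — 3 R 1 but not 1 R 3.
Transitive: yes — every two-step R-path is closed by a direct edge.
Euclidean: no — 3 R 1 and 3 R 2, but not 1 R 2.
Only transitive holds.

transitive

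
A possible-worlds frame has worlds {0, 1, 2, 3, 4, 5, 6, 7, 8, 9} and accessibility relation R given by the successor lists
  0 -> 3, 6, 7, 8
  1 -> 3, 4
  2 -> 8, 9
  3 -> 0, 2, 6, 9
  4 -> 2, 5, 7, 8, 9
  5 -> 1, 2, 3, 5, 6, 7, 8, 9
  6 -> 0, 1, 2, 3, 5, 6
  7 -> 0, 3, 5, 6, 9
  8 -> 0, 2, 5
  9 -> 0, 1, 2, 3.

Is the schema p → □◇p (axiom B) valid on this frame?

No

Axiom B corresponds to the accessibility relation being symmetric.
Symmetric: no — 1 R 3 but not 3 R 1.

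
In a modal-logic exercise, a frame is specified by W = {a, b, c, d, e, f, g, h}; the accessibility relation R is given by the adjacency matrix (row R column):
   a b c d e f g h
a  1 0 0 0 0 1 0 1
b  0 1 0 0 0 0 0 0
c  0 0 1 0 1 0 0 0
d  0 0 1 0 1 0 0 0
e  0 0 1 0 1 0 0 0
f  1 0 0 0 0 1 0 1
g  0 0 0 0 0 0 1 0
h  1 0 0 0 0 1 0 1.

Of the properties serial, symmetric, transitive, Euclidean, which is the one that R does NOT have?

symmetric

Serial: yes — every world has a successor (e.g. a R a).
Symmetric: no — d R c but not c R d.
Transitive: yes — every two-step R-path is closed by a direct edge.
Euclidean: yes — any two successors of a common world are R-related.
Only symmetric fails.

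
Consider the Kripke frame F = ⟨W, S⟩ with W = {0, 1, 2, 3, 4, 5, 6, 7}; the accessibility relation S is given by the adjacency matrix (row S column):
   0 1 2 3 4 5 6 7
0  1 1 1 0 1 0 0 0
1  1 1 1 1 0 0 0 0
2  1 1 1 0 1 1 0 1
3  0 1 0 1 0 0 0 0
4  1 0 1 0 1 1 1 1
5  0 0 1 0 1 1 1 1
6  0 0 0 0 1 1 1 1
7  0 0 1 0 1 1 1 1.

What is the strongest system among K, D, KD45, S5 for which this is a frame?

Serial (axiom D): yes — every world has a successor (e.g. 0 S 0).
Euclidean (axiom 5): no — 0 S 1 and 0 S 4, but not 1 S 4.
Transitive (axiom 4): no — 0 S 1 and 1 S 3, but not 0 S 3.
Reflexive (axiom T): yes — every world is S-related to itself.
So F validates K, D; KD45 would additionally require S to be Euclidean and transitive. The strongest is D.

D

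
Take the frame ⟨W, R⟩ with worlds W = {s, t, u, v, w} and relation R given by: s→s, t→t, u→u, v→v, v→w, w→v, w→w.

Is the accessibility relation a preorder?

Yes

Reflexive: yes — every world is R-related to itself.
Transitive: yes — every two-step R-path is closed by a direct edge.
So R is a preorder.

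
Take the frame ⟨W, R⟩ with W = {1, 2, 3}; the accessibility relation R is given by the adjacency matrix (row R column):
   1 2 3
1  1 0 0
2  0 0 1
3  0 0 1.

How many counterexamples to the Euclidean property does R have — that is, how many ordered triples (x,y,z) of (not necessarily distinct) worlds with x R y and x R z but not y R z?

R is Euclidean; there are no such tuples.

0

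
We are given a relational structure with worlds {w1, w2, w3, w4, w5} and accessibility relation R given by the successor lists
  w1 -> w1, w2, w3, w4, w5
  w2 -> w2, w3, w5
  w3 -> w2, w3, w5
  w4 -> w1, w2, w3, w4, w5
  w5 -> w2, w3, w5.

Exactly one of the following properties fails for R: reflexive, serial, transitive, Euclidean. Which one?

Euclidean

Reflexive: yes — every world is R-related to itself.
Serial: yes — every world has a successor (e.g. w1 R w1).
Transitive: yes — every two-step R-path is closed by a direct edge.
Euclidean: no — w1 R w2 and w1 R w4, but not w2 R w4.
Only Euclidean fails.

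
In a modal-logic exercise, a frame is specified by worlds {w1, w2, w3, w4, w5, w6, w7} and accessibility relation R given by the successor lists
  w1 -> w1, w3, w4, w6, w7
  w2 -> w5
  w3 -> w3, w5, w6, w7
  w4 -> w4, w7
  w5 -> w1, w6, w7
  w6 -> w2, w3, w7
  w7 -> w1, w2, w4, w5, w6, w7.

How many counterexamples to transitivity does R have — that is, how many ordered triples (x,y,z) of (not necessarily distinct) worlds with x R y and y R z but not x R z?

32

Enumerating: (w1,w3,w5), (w1,w6,w2), (w1,w7,w2), (w1,w7,w5), (w2,w5,w1), (w2,w5,w6), (w2,w5,w7), (w3,w5,w1), (w3,w6,w2), (w3,w7,w1), (w3,w7,w2), (w3,w7,w4), … and 20 more.
Total: 32.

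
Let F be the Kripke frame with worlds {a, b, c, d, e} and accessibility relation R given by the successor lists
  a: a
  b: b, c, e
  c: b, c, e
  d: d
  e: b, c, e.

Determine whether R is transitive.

Yes

Transitive: yes — every two-step R-path is closed by a direct edge.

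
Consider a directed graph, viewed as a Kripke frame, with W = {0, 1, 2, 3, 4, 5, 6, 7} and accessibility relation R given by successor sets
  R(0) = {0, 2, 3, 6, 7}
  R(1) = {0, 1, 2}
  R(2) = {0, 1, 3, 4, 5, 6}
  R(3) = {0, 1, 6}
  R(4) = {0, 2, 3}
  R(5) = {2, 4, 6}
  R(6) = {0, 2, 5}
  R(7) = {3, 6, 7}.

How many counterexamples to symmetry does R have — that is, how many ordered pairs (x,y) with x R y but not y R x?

10

Enumerating: (0,7), (1,0), (2,3), (3,1), (3,6), (4,0), (4,3), (5,4), (7,3), (7,6).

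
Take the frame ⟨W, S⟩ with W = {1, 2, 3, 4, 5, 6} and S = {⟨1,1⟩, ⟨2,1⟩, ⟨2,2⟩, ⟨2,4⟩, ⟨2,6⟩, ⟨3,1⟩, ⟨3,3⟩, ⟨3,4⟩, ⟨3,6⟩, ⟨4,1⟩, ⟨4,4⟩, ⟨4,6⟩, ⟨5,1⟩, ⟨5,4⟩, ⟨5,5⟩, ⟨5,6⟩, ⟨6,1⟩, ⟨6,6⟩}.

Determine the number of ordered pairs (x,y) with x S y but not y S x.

Enumerating: (2,1), (2,4), (2,6), (3,1), (3,4), (3,6), (4,1), (4,6), (5,1), (5,4), (5,6), (6,1).

12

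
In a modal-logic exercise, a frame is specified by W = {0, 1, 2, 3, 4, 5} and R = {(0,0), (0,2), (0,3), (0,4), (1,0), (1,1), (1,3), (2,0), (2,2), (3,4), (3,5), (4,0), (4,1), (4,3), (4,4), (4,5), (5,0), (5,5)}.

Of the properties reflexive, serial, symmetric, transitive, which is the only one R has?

serial

Reflexive: no — 3 is not related to itself.
Serial: yes — every world has a successor (e.g. 0 R 0).
Symmetric: no — 0 R 3 but not 3 R 0.
Transitive: no — 0 R 3 and 3 R 5, but not 0 R 5.
Only serial holds.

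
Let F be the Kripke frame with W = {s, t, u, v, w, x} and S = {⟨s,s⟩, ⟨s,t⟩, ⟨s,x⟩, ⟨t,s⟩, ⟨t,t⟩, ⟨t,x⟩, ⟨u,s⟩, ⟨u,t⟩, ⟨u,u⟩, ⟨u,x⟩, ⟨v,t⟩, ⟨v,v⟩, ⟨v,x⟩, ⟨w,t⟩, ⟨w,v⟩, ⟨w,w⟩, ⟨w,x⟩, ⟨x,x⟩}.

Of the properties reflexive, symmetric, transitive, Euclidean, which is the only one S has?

reflexive

Reflexive: yes — every world is S-related to itself.
Symmetric: no — s S x but not x S s.
Transitive: no — v S t and t S s, but not v S s.
Euclidean: no — s S x and s S t, but not x S t.
Only reflexive holds.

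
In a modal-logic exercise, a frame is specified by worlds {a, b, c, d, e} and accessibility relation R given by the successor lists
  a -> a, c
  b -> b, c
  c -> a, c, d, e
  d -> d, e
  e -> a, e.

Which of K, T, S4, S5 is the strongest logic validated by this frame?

Reflexive (axiom T): yes — every world is R-related to itself.
Transitive (axiom 4): no — a R c and c R d, but not a R d.
Euclidean (axiom 5): no — c R a and c R d, but not a R d.
So F validates K, T; S4 would additionally require R to be transitive. The strongest is T.

T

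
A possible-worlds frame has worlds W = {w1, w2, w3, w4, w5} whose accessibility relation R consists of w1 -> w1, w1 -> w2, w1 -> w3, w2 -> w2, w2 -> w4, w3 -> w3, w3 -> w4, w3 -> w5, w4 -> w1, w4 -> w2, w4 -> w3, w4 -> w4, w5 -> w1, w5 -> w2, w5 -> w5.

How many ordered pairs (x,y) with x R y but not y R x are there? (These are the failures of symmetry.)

6

Enumerating: (w1,w2), (w1,w3), (w3,w5), (w4,w1), (w5,w1), (w5,w2).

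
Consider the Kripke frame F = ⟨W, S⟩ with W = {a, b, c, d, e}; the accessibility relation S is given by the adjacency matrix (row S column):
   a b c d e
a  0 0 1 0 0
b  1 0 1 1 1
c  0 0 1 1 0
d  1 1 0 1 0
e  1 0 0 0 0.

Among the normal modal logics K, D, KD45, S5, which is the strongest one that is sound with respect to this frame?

Serial (axiom D): yes — every world has a successor (e.g. a S c).
Euclidean (axiom 5): no — b S a and b S d, but not a S d.
Transitive (axiom 4): no — a S c and c S d, but not a S d.
Reflexive (axiom T): no — a is not related to itself.
So F validates K, D; KD45 would additionally require S to be Euclidean and transitive. The strongest is D.

D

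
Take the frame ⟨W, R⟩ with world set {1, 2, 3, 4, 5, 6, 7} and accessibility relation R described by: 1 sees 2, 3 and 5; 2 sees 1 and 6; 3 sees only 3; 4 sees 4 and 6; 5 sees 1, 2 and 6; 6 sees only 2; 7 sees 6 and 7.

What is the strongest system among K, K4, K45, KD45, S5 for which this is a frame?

Transitive (axiom 4): no — 1 R 2 and 2 R 6, but not 1 R 6.
Euclidean (axiom 5): no — 1 R 2 and 1 R 3, but not 2 R 3.
Serial (axiom D): yes — every world has a successor (e.g. 1 R 2).
Reflexive (axiom T): no — 1 is not related to itself.
So F validates K; K4 would additionally require R to be transitive. The strongest is K.

K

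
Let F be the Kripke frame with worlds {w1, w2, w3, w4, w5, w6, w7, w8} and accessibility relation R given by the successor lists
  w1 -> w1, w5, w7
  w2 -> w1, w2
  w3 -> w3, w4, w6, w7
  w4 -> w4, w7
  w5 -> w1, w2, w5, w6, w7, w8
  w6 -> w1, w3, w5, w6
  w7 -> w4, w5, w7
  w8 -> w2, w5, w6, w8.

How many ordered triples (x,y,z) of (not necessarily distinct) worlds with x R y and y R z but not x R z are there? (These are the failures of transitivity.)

Enumerating: (w1,w5,w2), (w1,w5,w6), (w1,w5,w8), (w1,w7,w4), (w2,w1,w5), (w2,w1,w7), (w3,w6,w1), (w3,w6,w5), (w3,w7,w5), (w4,w7,w5), (w5,w6,w3), (w5,w7,w4), … and 15 more.
Total: 27.

27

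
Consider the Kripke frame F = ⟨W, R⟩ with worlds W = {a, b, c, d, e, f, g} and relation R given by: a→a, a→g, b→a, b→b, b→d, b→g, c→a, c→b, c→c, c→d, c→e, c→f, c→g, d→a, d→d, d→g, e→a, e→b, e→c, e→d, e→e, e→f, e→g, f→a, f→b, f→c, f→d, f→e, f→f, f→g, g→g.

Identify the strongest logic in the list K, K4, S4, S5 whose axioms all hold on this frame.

S4

Transitive (axiom 4): yes — every two-step R-path is closed by a direct edge.
Reflexive (axiom T): yes — every world is R-related to itself.
Euclidean (axiom 5): no — b R a and b R d, but not a R d.
So F validates K, K4, S4; S5 would additionally require R to be Euclidean. The strongest is S4.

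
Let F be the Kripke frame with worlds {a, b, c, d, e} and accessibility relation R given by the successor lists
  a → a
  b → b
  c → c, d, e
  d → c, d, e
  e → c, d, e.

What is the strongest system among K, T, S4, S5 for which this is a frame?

Reflexive (axiom T): yes — every world is R-related to itself.
Transitive (axiom 4): yes — every two-step R-path is closed by a direct edge.
Euclidean (axiom 5): yes — any two successors of a common world are R-related.
So F validates K, T, S4, S5. The strongest is S5.

S5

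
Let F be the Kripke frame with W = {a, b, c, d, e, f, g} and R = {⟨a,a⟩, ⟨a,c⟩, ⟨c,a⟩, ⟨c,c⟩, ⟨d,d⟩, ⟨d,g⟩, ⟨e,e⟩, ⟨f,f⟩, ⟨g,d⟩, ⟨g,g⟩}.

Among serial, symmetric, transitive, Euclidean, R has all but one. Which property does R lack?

Serial: no — b has no R-successor.
Symmetric: yes — every pair in R has its reverse in R.
Transitive: yes — every two-step R-path is closed by a direct edge.
Euclidean: yes — any two successors of a common world are R-related.
Only serial fails.

serial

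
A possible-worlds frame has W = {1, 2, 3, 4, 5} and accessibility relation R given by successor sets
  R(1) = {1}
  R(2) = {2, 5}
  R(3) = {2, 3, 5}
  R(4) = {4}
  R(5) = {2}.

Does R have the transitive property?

Transitive: no — 5 R 2 and 2 R 5, but not 5 R 5.

No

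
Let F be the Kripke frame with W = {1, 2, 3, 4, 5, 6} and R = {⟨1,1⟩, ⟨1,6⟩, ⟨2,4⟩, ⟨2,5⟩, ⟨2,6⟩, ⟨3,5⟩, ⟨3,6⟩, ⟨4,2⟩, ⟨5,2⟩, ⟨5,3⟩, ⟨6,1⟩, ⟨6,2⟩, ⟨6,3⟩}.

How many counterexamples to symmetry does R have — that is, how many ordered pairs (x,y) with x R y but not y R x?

0

R is symmetric; there are no such tuples.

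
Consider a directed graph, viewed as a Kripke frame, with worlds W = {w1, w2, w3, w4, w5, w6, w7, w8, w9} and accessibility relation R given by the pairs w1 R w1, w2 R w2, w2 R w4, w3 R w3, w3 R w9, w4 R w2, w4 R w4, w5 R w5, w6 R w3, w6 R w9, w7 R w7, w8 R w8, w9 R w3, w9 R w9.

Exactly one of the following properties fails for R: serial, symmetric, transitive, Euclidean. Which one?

symmetric

Serial: yes — every world has a successor (e.g. w1 R w1).
Symmetric: no — w6 R w3 but not w3 R w6.
Transitive: yes — every two-step R-path is closed by a direct edge.
Euclidean: yes — any two successors of a common world are R-related.
Only symmetric fails.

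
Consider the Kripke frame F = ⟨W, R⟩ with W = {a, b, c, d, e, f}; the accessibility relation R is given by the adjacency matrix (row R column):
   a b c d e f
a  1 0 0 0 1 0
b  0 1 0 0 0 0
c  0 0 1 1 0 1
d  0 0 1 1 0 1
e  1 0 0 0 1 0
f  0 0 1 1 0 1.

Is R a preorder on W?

Yes

Reflexive: yes — every world is R-related to itself.
Transitive: yes — every two-step R-path is closed by a direct edge.
So R is a preorder.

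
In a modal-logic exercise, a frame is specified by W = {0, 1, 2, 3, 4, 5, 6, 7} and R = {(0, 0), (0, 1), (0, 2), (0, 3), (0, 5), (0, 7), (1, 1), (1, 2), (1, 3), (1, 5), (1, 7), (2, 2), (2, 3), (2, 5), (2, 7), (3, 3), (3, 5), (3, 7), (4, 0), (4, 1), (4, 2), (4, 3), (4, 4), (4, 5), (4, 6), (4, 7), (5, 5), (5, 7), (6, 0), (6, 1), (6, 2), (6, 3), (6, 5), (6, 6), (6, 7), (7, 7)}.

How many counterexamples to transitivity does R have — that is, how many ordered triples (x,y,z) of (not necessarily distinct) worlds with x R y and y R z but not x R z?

R is transitive; there are no such tuples.

0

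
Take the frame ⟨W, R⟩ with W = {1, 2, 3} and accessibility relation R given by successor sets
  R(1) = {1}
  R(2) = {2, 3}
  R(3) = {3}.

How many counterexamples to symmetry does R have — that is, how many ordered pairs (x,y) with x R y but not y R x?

Enumerating: (2,3).

1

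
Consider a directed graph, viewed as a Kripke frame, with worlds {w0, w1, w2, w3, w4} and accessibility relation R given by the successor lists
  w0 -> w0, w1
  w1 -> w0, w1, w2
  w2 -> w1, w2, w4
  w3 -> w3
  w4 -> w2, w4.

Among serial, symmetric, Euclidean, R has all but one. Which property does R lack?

Euclidean

Serial: yes — every world has a successor (e.g. w0 R w0).
Symmetric: yes — every pair in R has its reverse in R.
Euclidean: no — w1 R w0 and w1 R w2, but not w0 R w2.
Only Euclidean fails.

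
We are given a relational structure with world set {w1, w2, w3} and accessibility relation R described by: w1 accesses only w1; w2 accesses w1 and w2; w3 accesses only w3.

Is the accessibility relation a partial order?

Yes

Reflexive: yes — every world is R-related to itself.
Transitive: yes — every two-step R-path is closed by a direct edge.
Antisymmetric: yes — no distinct pair is related both ways.
So R is a partial order.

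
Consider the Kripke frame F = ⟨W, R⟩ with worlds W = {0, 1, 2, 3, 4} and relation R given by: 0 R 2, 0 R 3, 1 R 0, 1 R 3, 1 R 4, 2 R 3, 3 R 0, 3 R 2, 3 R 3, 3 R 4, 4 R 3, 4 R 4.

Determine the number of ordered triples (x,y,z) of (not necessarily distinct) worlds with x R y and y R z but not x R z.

9

Enumerating: (0,3,0), (0,3,4), (1,0,2), (1,3,2), (2,3,0), (2,3,2), (2,3,4), (4,3,0), (4,3,2).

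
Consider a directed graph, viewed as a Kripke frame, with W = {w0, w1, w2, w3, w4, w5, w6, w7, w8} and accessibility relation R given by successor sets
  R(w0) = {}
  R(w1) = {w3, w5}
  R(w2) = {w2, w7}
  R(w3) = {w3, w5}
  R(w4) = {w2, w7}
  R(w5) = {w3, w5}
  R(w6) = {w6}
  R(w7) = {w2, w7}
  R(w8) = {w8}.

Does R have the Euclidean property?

Euclidean: yes — any two successors of a common world are R-related.

Yes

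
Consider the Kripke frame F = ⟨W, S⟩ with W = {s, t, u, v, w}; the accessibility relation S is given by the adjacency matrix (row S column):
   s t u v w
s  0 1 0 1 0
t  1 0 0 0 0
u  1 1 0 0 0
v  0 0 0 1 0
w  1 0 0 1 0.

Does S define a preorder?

Reflexive: no — s is not related to itself.
Transitive: no — t S s and s S v, but not t S v.
So S is not a preorder.

No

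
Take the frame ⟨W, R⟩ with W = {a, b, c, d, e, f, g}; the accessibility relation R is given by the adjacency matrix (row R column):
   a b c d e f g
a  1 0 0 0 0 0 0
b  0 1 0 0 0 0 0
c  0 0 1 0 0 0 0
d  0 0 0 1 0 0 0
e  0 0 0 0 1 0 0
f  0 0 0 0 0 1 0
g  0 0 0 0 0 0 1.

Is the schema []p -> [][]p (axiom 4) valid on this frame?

The schema 4 characterises exactly the transitive frames.
Transitive: yes — every two-step R-path is closed by a direct edge.

Yes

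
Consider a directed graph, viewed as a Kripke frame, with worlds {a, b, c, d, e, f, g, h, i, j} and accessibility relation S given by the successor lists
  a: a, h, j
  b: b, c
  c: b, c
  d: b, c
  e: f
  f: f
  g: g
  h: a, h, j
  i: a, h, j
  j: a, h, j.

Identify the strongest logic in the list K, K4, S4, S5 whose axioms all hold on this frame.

K4

Transitive (axiom 4): yes — every two-step S-path is closed by a direct edge.
Reflexive (axiom T): no — d is not related to itself.
Euclidean (axiom 5): yes — any two successors of a common world are S-related.
So F validates K, K4; S4 would additionally require S to be reflexive. The strongest is K4.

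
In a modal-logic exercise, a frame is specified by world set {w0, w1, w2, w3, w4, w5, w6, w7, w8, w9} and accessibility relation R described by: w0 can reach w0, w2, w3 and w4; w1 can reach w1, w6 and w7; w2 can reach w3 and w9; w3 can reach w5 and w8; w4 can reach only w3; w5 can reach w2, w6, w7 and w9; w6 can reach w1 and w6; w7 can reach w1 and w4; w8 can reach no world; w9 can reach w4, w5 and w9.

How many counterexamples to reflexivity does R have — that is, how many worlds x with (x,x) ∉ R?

6

Enumerating: w2, w3, w4, w5, w7, w8.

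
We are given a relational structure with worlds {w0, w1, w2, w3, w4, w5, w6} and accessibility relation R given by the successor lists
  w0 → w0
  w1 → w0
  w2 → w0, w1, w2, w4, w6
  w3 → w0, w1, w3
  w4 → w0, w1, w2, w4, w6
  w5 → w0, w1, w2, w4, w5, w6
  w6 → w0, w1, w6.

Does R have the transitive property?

Yes

Transitive: yes — every two-step R-path is closed by a direct edge.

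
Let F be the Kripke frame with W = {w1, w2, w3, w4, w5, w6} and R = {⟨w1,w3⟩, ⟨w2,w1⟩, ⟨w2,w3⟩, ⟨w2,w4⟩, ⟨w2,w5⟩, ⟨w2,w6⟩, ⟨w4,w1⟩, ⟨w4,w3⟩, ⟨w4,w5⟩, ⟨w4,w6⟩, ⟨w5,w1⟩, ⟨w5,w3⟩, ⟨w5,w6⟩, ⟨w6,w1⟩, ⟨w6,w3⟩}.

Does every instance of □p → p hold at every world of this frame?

No

The schema T characterises exactly the reflexive frames.
Reflexive: no — w1 is not related to itself.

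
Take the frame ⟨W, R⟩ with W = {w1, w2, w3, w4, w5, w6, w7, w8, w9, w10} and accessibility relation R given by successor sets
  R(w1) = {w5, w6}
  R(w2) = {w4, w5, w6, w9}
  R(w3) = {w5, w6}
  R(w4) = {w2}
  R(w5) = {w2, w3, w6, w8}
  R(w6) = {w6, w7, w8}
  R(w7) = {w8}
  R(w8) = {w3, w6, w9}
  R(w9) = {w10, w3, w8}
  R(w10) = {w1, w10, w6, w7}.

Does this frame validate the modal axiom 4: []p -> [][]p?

No

Axiom 4 corresponds to the accessibility relation being transitive.
Transitive: no — w1 R w5 and w5 R w2, but not w1 R w2.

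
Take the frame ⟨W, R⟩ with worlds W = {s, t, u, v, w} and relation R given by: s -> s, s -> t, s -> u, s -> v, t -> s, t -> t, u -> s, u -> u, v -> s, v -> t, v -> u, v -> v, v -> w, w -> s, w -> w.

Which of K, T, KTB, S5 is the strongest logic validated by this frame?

T

Reflexive (axiom T): yes — every world is R-related to itself.
Symmetric (axiom B): no — v R t but not t R v.
Euclidean (axiom 5): no — s R t and s R u, but not t R u.
So F validates K, T; KTB would additionally require R to be symmetric. The strongest is T.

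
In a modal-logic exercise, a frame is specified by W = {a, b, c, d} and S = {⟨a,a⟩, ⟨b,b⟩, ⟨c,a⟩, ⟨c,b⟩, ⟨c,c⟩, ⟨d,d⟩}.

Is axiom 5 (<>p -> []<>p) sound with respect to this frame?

The schema 5 characterises exactly the Euclidean frames.
Euclidean: no — c S a and c S b, but not a S b.

No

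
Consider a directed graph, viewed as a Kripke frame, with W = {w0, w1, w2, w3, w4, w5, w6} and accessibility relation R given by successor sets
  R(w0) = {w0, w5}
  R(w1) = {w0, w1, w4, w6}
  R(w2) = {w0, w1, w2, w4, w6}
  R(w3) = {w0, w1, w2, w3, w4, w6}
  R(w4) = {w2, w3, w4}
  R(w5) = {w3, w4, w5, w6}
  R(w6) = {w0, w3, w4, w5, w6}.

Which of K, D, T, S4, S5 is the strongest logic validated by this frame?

T

Serial (axiom D): yes — every world has a successor (e.g. w0 R w0).
Reflexive (axiom T): yes — every world is R-related to itself.
Transitive (axiom 4): no — w0 R w5 and w5 R w3, but not w0 R w3.
Euclidean (axiom 5): no — w1 R w0 and w1 R w4, but not w0 R w4.
So F validates K, D, T; S4 would additionally require R to be transitive. The strongest is T.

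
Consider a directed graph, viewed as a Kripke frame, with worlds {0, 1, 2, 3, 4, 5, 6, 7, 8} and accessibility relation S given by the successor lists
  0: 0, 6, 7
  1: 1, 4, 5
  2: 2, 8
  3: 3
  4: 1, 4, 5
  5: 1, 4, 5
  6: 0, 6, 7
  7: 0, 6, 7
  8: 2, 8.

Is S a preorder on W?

Reflexive: yes — every world is S-related to itself.
Transitive: yes — every two-step S-path is closed by a direct edge.
So S is a preorder.

Yes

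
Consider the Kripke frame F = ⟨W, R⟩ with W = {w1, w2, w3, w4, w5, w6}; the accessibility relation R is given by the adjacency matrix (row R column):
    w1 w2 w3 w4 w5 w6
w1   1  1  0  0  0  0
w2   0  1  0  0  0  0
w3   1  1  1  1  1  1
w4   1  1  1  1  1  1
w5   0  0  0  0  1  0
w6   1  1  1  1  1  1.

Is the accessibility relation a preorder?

Reflexive: yes — every world is R-related to itself.
Transitive: yes — every two-step R-path is closed by a direct edge.
So R is a preorder.

Yes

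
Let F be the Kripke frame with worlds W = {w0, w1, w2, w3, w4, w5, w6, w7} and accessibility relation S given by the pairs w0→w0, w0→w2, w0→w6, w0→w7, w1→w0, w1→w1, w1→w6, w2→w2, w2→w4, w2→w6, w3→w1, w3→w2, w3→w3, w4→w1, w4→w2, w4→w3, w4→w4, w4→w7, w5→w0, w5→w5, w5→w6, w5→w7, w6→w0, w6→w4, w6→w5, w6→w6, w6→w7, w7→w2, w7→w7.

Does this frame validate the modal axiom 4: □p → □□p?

No

Axiom 4 corresponds to the accessibility relation being transitive.
Transitive: no — w0 S w2 and w2 S w4, but not w0 S w4.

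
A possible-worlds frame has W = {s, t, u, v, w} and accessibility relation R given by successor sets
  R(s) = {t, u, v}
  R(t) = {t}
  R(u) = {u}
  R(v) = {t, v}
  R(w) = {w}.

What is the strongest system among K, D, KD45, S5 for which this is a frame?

D

Serial (axiom D): yes — every world has a successor (e.g. s R t).
Euclidean (axiom 5): no — s R t and s R u, but not t R u.
Transitive (axiom 4): yes — every two-step R-path is closed by a direct edge.
Reflexive (axiom T): no — s is not related to itself.
So F validates K, D; KD45 would additionally require R to be Euclidean. The strongest is D.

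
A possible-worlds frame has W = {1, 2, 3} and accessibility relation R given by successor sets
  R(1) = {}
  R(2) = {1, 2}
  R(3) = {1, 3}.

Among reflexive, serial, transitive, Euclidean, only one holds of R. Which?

Reflexive: no — 1 is not related to itself.
Serial: no — 1 has no R-successor.
Transitive: yes — every two-step R-path is closed by a direct edge.
Euclidean: no — 2 R 1 and 2 R 1, but not 1 R 1.
Only transitive holds.

transitive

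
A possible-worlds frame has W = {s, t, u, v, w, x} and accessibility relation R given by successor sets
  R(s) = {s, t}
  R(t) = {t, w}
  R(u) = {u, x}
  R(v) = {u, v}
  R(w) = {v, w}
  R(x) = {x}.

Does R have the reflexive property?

Reflexive: yes — every world is R-related to itself.

Yes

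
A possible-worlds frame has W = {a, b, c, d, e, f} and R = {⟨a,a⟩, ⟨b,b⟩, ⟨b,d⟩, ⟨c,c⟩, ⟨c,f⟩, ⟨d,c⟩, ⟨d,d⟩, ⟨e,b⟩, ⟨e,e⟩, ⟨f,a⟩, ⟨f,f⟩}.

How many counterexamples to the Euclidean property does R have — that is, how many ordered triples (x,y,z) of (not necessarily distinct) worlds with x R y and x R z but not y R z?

5

Enumerating: (b,d,b), (c,f,c), (d,c,d), (e,b,e), (f,a,f).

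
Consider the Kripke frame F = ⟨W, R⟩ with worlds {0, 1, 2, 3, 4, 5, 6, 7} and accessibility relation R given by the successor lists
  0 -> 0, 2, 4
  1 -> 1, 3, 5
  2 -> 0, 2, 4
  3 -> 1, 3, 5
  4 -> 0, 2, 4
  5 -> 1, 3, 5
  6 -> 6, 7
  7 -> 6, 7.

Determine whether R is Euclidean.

Yes

Euclidean: yes — any two successors of a common world are R-related.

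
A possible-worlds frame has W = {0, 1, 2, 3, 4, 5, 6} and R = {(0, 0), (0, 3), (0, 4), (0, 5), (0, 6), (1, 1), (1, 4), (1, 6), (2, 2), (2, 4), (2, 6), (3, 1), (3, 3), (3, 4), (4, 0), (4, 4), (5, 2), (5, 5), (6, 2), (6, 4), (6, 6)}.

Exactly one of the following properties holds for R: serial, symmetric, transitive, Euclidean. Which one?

serial

Serial: yes — every world has a successor (e.g. 0 R 0).
Symmetric: no — 0 R 3 but not 3 R 0.
Transitive: no — 0 R 3 and 3 R 1, but not 0 R 1.
Euclidean: no — 0 R 3 and 0 R 5, but not 3 R 5.
Only serial holds.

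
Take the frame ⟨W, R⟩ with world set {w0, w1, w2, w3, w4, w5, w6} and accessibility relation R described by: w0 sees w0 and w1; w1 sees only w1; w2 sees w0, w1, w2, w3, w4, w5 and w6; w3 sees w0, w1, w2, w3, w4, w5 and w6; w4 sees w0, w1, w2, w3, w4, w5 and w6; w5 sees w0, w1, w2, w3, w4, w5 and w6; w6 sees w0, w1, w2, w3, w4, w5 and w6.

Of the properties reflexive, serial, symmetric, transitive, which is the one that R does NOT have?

Reflexive: yes — every world is R-related to itself.
Serial: yes — every world has a successor (e.g. w0 R w0).
Symmetric: no — w0 R w1 but not w1 R w0.
Transitive: yes — every two-step R-path is closed by a direct edge.
Only symmetric fails.

symmetric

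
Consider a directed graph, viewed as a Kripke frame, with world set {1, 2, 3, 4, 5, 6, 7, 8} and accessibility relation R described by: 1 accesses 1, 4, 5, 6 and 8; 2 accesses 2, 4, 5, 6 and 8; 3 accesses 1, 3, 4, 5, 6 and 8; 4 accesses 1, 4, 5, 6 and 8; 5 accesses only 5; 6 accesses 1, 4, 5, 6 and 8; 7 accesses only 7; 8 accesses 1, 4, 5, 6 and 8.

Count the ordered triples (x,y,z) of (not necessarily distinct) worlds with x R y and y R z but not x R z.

3

Enumerating: (2,4,1), (2,6,1), (2,8,1).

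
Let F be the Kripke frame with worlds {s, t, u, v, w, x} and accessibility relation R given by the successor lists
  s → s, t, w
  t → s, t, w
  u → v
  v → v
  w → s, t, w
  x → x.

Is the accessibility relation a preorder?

No

Reflexive: no — u is not related to itself.
Transitive: yes — every two-step R-path is closed by a direct edge.
So R is not a preorder.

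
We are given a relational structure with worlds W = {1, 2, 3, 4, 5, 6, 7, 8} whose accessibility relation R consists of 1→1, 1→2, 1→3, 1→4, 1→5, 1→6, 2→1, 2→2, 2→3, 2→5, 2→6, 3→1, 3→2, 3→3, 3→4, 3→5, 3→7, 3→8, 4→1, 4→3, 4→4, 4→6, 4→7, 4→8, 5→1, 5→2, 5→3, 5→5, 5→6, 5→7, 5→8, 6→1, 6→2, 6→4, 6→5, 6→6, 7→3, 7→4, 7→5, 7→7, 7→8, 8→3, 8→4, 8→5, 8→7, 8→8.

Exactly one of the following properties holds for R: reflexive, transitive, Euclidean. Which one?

reflexive

Reflexive: yes — every world is R-related to itself.
Transitive: no — 1 R 3 and 3 R 7, but not 1 R 7.
Euclidean: no — 1 R 2 and 1 R 4, but not 2 R 4.
Only reflexive holds.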